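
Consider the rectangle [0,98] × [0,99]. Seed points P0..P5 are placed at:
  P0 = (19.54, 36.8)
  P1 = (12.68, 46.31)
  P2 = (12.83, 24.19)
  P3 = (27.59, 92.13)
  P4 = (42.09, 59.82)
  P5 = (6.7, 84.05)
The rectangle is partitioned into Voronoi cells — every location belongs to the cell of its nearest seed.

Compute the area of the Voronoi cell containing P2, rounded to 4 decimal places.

1. box [0,98]×[0,99]: [(0, 0) (98, 0) (98, 99) (0, 99)]
2. ⊥bis P2·P0 via (16.185,30.495): [(0, 39.1073) (0, 0) (73.4938, 0)]  |A|=1437.0725
3. ⊥bis P2·P1 via (12.755,35.25): [(7.3183, 35.2131) (0, 35.1635) (0, 0) (73.4938, 0)]  |A|=1422.6415
4. ⊥bis P2·P3 via (20.21,58.16): [(7.3183, 35.2131) (0, 35.1635) (0, 0) (73.4938, 0)]  |A|=1422.6415
5. ⊥bis P2·P4 via (27.46,42.005): [(7.3183, 35.2131) (0, 35.1635) (0, 0) (73.4938, 0)]  |A|=1422.6415
6. ⊥bis P2·P5 via (9.765,54.12): [(7.3183, 35.2131) (0, 35.1635) (0, 0) (73.4938, 0)]  |A|=1422.6415
7. canonical 4-gon: [(7.3183, 35.2131) (0, 35.1635) (0, 0) (73.4938, 0)]
8. shoelace: 1422.6415

Area of P2's cell: 1422.6415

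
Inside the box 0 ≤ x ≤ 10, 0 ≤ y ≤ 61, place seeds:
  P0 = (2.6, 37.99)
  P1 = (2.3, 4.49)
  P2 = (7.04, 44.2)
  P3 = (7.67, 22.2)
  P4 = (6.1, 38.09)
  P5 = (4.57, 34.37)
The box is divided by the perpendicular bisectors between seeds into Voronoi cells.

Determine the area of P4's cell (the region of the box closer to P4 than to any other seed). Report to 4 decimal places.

Area of P4's cell: 31.6616

1. box [0,10]×[0,61]: [(0, 0) (10, 0) (10, 61) (0, 61)]
2. ⊥bis P4·P0 via (4.35,38.04): [(5.4369, 0) (10, 0) (10, 61) (3.694, 61)]  |A|=331.5089
3. ⊥bis P4·P1 via (4.2,21.29): [(4.8306, 21.2187) (10, 20.634) (10, 61) (3.694, 61)]  |A|=229.7642
4. ⊥bis P4·P2 via (6.57,41.145): [(4.2511, 41.5018) (4.8306, 21.2187) (10, 20.634) (10, 40.6173)]  |A|=109.6971
5. ⊥bis P4·P3 via (6.885,30.145): [(4.2511, 41.5018) (4.5821, 29.9175) (10, 30.4528) (10, 40.6173)]  |A|=60.6875
6. ⊥bis P4·P5 via (5.335,36.23): [(4.2511, 41.5018) (4.3906, 36.6184) (10, 34.3113) (10, 40.6173)]  |A|=31.6616
7. canonical 4-gon: [(4.2511, 41.5018) (4.3906, 36.6184) (10, 34.3113) (10, 40.6173)]
8. shoelace: 31.6616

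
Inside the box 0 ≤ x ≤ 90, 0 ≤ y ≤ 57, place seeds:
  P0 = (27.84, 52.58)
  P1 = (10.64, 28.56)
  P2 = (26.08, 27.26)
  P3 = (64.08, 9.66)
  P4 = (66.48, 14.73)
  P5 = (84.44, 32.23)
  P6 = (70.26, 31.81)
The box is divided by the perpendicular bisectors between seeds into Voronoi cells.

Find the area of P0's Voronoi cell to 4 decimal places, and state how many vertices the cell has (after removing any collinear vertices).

Area of P0's cell: 757.8322 (5 vertices)

1. box [0,90]×[0,57]: [(0, 0) (90, 0) (90, 57) (0, 57)]
2. ⊥bis P0·P1 via (19.24,40.57): [(0, 54.3472) (75.8965, 0) (90, 0) (90, 57) (0, 57)]  |A|=3067.62
3. ⊥bis P0·P2 via (26.96,39.92): [(0, 54.3472) (19.4154, 40.4444) (90, 35.5381) (90, 57) (0, 57)]  |A|=1528.1945
4. ⊥bis P0·P3 via (45.96,31.12): [(0, 54.3472) (19.4154, 40.4444) (54.1442, 38.0304) (76.6104, 57) (0, 57)]  |A|=1016.4294
5. ⊥bis P0·P4 via (47.16,33.655): [(0, 54.3472) (19.4154, 40.4444) (51.618, 38.206) (70.0277, 57) (0, 57)]  |A|=928.6389
6. ⊥bis P0·P5 via (56.14,42.405): [(0, 54.3472) (19.4154, 40.4444) (51.618, 38.206) (56.3771, 43.0645) (61.3875, 57) (0, 57)]  |A|=868.4361
7. ⊥bis P0·P6 via (49.05,42.195): [(0, 54.3472) (19.4154, 40.4444) (47.2457, 38.5099) (56.2989, 57) (0, 57)]  |A|=757.8322
8. canonical 5-gon: [(0, 54.3472) (19.4154, 40.4444) (47.2457, 38.5099) (56.2989, 57) (0, 57)]
9. shoelace: 757.8322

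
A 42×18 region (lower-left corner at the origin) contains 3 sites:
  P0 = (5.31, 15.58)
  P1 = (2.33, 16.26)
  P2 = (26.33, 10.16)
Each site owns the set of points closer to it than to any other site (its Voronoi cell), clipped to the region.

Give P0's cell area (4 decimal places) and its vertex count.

Area of P0's cell: 226.4613 (4 vertices)

1. box [0,42]×[0,18]: [(0, 0) (42, 0) (42, 18) (0, 18)]
2. ⊥bis P0·P1 via (3.82,15.92): [(0.1872, 0) (42, 0) (42, 18) (4.2946, 18)]  |A|=715.6631
3. ⊥bis P0·P2 via (15.82,12.87): [(0.1872, 0) (12.5015, 0) (17.1428, 18) (4.2946, 18)]  |A|=226.4613
4. canonical 4-gon: [(0.1872, 0) (12.5015, 0) (17.1428, 18) (4.2946, 18)]
5. shoelace: 226.4613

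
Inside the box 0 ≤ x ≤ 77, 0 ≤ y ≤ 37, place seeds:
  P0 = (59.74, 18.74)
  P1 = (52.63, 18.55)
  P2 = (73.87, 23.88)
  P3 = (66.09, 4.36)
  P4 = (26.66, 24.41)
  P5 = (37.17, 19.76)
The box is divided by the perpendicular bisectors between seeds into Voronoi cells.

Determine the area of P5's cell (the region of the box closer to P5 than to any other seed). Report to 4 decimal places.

Area of P5's cell: 537.2351

1. box [0,77]×[0,37]: [(0, 0) (77, 0) (77, 37) (0, 37)]
2. ⊥bis P5·P0 via (48.455,19.25): [(0, 0) (47.585, 0) (49.2572, 37) (0, 37)]  |A|=1791.5809
3. ⊥bis P5·P1 via (44.9,19.155): [(0, 0) (43.4008, 0) (46.2967, 37) (0, 37)]  |A|=1659.4032
4. ⊥bis P5·P2 via (55.52,21.82): [(0, 0) (43.4008, 0) (46.2967, 37) (0, 37)]  |A|=1659.4032
5. ⊥bis P5·P3 via (51.63,12.06): [(0, 0) (43.4008, 0) (46.2967, 37) (0, 37)]  |A|=1659.4032
6. ⊥bis P5·P4 via (31.915,22.085): [(22.1438, 0) (43.4008, 0) (46.2967, 37) (38.5139, 37)]  |A|=537.2351
7. canonical 4-gon: [(22.1438, 0) (43.4008, 0) (46.2967, 37) (38.5139, 37)]
8. shoelace: 537.2351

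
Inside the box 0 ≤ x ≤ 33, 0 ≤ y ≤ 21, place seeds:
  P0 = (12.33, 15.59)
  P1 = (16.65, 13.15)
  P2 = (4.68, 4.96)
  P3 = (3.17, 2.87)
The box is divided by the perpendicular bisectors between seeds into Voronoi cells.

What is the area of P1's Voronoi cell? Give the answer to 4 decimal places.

1. box [0,33]×[0,21]: [(0, 0) (33, 0) (33, 21) (0, 21)]
2. ⊥bis P1·P0 via (14.49,14.37): [(6.3736, 0) (33, 0) (33, 21) (18.2347, 21)]  |A|=434.6125
3. ⊥bis P1·P2 via (10.665,9.055): [(11.1158, 8.3961) (16.8605, 0) (33, 0) (33, 21) (18.2347, 21)]  |A|=390.588
4. ⊥bis P1·P3 via (9.91,8.01): [(11.1158, 8.3961) (16.8605, 0) (33, 0) (33, 21) (18.2347, 21)]  |A|=390.588
5. canonical 5-gon: [(11.1158, 8.3961) (16.8605, 0) (33, 0) (33, 21) (18.2347, 21)]
6. shoelace: 390.588

Area of P1's cell: 390.5880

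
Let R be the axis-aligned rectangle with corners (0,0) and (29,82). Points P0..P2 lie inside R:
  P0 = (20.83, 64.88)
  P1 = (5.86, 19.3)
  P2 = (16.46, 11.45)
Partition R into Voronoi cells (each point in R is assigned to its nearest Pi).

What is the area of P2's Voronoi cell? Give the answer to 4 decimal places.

Area of P2's cell: 575.0581

1. box [0,29]×[0,82]: [(0, 0) (29, 0) (29, 82) (0, 82)]
2. ⊥bis P2·P0 via (18.645,38.165): [(0, 39.69) (0, 0) (29, 0) (29, 37.3181)]  |A|=1116.6165
3. ⊥bis P2·P1 via (11.16,15.375): [(27.5011, 37.4407) (0, 0.3054) (0, 0) (29, 0) (29, 37.3181)]  |A|=575.0581
4. canonical 5-gon: [(27.5011, 37.4407) (0, 0.3054) (0, 0) (29, 0) (29, 37.3181)]
5. shoelace: 575.0581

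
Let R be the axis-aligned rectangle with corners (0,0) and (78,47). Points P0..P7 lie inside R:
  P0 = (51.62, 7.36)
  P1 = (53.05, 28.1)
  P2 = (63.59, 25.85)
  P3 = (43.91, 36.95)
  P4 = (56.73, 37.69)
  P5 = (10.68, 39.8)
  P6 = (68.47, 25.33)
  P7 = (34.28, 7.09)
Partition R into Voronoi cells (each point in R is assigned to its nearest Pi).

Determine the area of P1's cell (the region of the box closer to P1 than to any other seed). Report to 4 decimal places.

1. box [0,78]×[0,47]: [(0, 0) (78, 0) (78, 47) (0, 47)]
2. ⊥bis P1·P0 via (52.335,17.73): [(0, 21.3384) (78, 15.9604) (78, 47) (0, 47)]  |A|=2211.3442
3. ⊥bis P1·P2 via (58.32,26.975): [(0, 21.3384) (56.2883, 17.4574) (62.5948, 47) (0, 47)]  |A|=1646.8278
4. ⊥bis P1·P3 via (48.48,32.525): [(35.2922, 18.9051) (56.2883, 17.4574) (62.5948, 47) (62.4957, 47)]  |A|=316.0948
5. ⊥bis P1·P4 via (54.89,32.895): [(50.4777, 34.5881) (35.2922, 18.9051) (56.2883, 17.4574) (59.2284, 31.2302)]  |A|=240.8298
6. ⊥bis P1·P5 via (31.865,33.95): [(50.4777, 34.5881) (35.2922, 18.9051) (56.2883, 17.4574) (59.2284, 31.2302)]  |A|=240.8298
7. ⊥bis P1·P6 via (60.76,26.715): [(50.4777, 34.5881) (35.2922, 18.9051) (56.2883, 17.4574) (59.2284, 31.2302)]  |A|=240.8298
8. ⊥bis P1·P7 via (43.665,17.595): [(50.4777, 34.5881) (38.4955, 22.2133) (42.7762, 18.3891) (56.2883, 17.4574) (59.2284, 31.2302)]  |A|=227.624
9. canonical 5-gon: [(50.4777, 34.5881) (38.4955, 22.2133) (42.7762, 18.3891) (56.2883, 17.4574) (59.2284, 31.2302)]
10. shoelace: 227.624

Area of P1's cell: 227.6240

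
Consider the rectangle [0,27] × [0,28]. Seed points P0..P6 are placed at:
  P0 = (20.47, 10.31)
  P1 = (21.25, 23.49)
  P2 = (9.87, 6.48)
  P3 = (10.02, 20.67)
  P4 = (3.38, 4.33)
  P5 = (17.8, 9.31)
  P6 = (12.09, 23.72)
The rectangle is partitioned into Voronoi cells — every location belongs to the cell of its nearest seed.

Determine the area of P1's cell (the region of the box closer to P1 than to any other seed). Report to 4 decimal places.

Area of P1's cell: 115.2968

1. box [0,27]×[0,28]: [(0, 0) (27, 0) (27, 28) (0, 28)]
2. ⊥bis P1·P0 via (20.86,16.9): [(0, 18.1345) (27, 16.5366) (27, 28) (0, 28)]  |A|=287.9396
3. ⊥bis P1·P2 via (15.56,14.985): [(0, 25.3949) (11.9055, 17.4299) (27, 16.5366) (27, 28) (0, 28)]  |A|=244.7202
4. ⊥bis P1·P3 via (15.635,22.08): [(16.8766, 17.1357) (27, 16.5366) (27, 28) (14.1484, 28)]  |A|=127.8358
5. ⊥bis P1·P4 via (12.315,13.91): [(16.8766, 17.1357) (27, 16.5366) (27, 28) (14.1484, 28)]  |A|=127.8358
6. ⊥bis P1·P5 via (19.525,16.4): [(16.8766, 17.1357) (27, 16.5366) (27, 28) (14.1484, 28)]  |A|=127.8358
7. ⊥bis P1·P6 via (16.67,23.605): [(16.5411, 18.4716) (16.8766, 17.1357) (27, 16.5366) (27, 28) (16.7804, 28)]  |A|=115.2968
8. canonical 5-gon: [(16.5411, 18.4716) (16.8766, 17.1357) (27, 16.5366) (27, 28) (16.7804, 28)]
9. shoelace: 115.2968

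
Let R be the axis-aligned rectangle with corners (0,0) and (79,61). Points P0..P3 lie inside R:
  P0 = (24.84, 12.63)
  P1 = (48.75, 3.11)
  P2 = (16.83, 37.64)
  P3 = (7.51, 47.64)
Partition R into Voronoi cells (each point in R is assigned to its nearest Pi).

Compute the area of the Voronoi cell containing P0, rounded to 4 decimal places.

Area of P0's cell: 998.0378

1. box [0,79]×[0,61]: [(0, 0) (79, 0) (79, 61) (0, 61)]
2. ⊥bis P0·P1 via (36.795,7.87): [(0, 0) (33.6615, 0) (57.9492, 61) (0, 61)]  |A|=2794.1267
3. ⊥bis P0·P2 via (20.835,25.135): [(0, 18.4621) (0, 0) (33.6615, 0) (47.0066, 33.517)]  |A|=998.0378
4. ⊥bis P0·P3 via (16.175,30.135): [(0, 18.4621) (0, 0) (33.6615, 0) (47.0066, 33.517)]  |A|=998.0378
5. canonical 4-gon: [(0, 18.4621) (0, 0) (33.6615, 0) (47.0066, 33.517)]
6. shoelace: 998.0378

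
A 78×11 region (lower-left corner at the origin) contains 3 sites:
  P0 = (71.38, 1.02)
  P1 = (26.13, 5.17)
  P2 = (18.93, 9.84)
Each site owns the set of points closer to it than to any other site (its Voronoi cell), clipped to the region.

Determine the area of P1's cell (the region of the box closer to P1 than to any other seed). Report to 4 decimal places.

1. box [0,78]×[0,11]: [(0, 0) (78, 0) (78, 11) (0, 11)]
2. ⊥bis P1·P0 via (48.755,3.095): [(0, 0) (48.4711, 0) (49.48, 11) (0, 11)]  |A|=538.7313
3. ⊥bis P1·P2 via (22.53,7.505): [(17.6622, 0) (48.4711, 0) (49.48, 11) (24.7969, 11)]  |A|=305.2064
4. canonical 4-gon: [(17.6622, 0) (48.4711, 0) (49.48, 11) (24.7969, 11)]
5. shoelace: 305.2064

Area of P1's cell: 305.2064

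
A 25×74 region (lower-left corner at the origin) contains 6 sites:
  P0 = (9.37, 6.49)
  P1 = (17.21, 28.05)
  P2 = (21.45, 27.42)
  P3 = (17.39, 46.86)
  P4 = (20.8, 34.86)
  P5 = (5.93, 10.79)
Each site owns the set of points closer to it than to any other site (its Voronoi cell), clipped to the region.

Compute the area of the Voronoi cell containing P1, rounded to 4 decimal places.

Area of P1's cell: 278.0656

1. box [0,25]×[0,74]: [(0, 0) (25, 0) (25, 74) (0, 74)]
2. ⊥bis P1·P0 via (13.29,17.27): [(0, 22.1027) (25, 13.0118) (25, 74) (0, 74)]  |A|=1411.0682
3. ⊥bis P1·P2 via (19.33,27.735): [(0, 22.1027) (17.5451, 15.7227) (25, 65.895) (25, 74) (0, 74)]  |A|=1213.9501
4. ⊥bis P1·P3 via (17.3,37.455): [(0, 37.6206) (0, 22.1027) (17.5451, 15.7227) (20.7693, 37.4218)]  |A|=361.7896
5. ⊥bis P1·P4 via (19.005,31.455): [(7.4445, 37.5493) (0, 37.6206) (0, 22.1027) (17.5451, 15.7227) (19.819, 31.0259)]  |A|=319.1169
6. ⊥bis P1·P5 via (11.57,19.42): [(7.4445, 37.5493) (0, 37.6206) (0, 26.9814) (16.8289, 15.9831) (17.5451, 15.7227) (19.819, 31.0259)]  |A|=278.0656
7. canonical 6-gon: [(7.4445, 37.5493) (0, 37.6206) (0, 26.9814) (16.8289, 15.9831) (17.5451, 15.7227) (19.819, 31.0259)]
8. shoelace: 278.0656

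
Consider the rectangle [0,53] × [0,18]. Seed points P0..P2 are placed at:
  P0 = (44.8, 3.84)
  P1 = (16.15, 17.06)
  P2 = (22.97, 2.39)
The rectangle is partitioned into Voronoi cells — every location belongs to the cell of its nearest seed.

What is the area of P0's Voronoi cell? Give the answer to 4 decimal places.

Area of P0's cell: 350.0368

1. box [0,53]×[0,18]: [(0, 0) (53, 0) (53, 18) (0, 18)]
2. ⊥bis P0·P1 via (30.475,10.45): [(25.653, 0) (53, 0) (53, 18) (33.9588, 18)]  |A|=417.4934
3. ⊥bis P0·P2 via (33.885,3.115): [(33.03, 15.9871) (34.0919, 0) (53, 0) (53, 18) (33.9588, 18)]  |A|=350.0368
4. canonical 5-gon: [(33.03, 15.9871) (34.0919, 0) (53, 0) (53, 18) (33.9588, 18)]
5. shoelace: 350.0368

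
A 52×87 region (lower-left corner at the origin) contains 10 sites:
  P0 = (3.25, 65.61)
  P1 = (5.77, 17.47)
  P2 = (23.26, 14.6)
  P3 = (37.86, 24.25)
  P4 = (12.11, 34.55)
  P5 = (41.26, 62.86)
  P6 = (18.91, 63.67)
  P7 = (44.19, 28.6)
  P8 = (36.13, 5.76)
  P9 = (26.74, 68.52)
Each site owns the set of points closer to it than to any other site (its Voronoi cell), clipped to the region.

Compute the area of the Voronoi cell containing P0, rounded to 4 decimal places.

1. box [0,52]×[0,87]: [(0, 0) (52, 0) (52, 87) (0, 87)]
2. ⊥bis P0·P1 via (4.51,41.54): [(0, 41.3039) (52, 44.026) (52, 87) (0, 87)]  |A|=2305.4229
3. ⊥bis P0·P2 via (13.255,40.105): [(0, 41.3039) (18.8232, 42.2893) (52, 55.3037) (52, 87) (0, 87)]  |A|=2118.3427
4. ⊥bis P0·P3 via (20.555,44.93): [(0, 41.3039) (17.3042, 42.2097) (52, 71.2431) (52, 87) (0, 87)]  |A|=1833.2624
5. ⊥bis P0·P4 via (7.68,50.08): [(0, 47.8892) (36.5513, 58.3157) (52, 71.2431) (52, 87) (0, 87)]  |A|=1582.2785
6. ⊥bis P0·P5 via (22.255,64.235): [(0, 47.8892) (21.5165, 54.0269) (23.902, 87) (0, 87)]  |A|=814.8243
7. ⊥bis P0·P6 via (11.08,64.64): [(0, 47.8892) (9.3347, 50.552) (13.85, 87) (0, 87)]  |A|=434.9469
8. ⊥bis P0·P7 via (23.72,47.105): [(0, 47.8892) (9.3347, 50.552) (13.85, 87) (0, 87)]  |A|=434.9469
9. ⊥bis P0·P8 via (19.69,35.685): [(0, 47.8892) (9.3347, 50.552) (13.85, 87) (0, 87)]  |A|=434.9469
10. ⊥bis P0·P9 via (14.995,67.065): [(0, 47.8892) (9.3347, 50.552) (13.1877, 81.6538) (12.5254, 87) (0, 87)]  |A|=431.4061
11. canonical 5-gon: [(0, 47.8892) (9.3347, 50.552) (13.1877, 81.6538) (12.5254, 87) (0, 87)]
12. shoelace: 431.4061

Area of P0's cell: 431.4061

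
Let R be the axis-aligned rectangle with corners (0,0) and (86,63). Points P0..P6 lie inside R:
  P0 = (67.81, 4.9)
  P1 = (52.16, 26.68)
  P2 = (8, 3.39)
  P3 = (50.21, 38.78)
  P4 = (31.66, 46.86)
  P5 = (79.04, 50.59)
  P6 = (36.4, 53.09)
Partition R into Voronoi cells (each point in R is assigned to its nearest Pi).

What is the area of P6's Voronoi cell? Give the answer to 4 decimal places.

1. box [0,86]×[0,63]: [(0, 0) (86, 0) (86, 63) (0, 63)]
2. ⊥bis P6·P0 via (52.105,28.995): [(0, 0) (7.6202, 0) (86, 51.0876) (86, 63) (0, 63)]  |A|=3415.8812
3. ⊥bis P6·P1 via (44.28,39.885): [(0, 13.4612) (83.0152, 63) (0, 63)]  |A|=2056.2377
4. ⊥bis P6·P2 via (22.2,28.24): [(0, 40.9257) (23.5107, 27.491) (83.0152, 63) (0, 63)]  |A|=1733.3829
5. ⊥bis P6·P3 via (43.305,45.935): [(0, 40.9257) (23.5107, 27.491) (25.2992, 28.5583) (60.9878, 63) (0, 63)]  |A|=1354.053
6. ⊥bis P6·P4 via (34.03,49.975): [(41.5571, 44.2481) (60.9878, 63) (16.9106, 63)]  |A|=413.2647
7. ⊥bis P6·P5 via (57.72,51.84): [(41.5571, 44.2481) (58.2176, 60.3265) (58.3743, 63) (16.9106, 63)]  |A|=409.7711
8. canonical 4-gon: [(41.5571, 44.2481) (58.2176, 60.3265) (58.3743, 63) (16.9106, 63)]
9. shoelace: 409.7711

Area of P6's cell: 409.7711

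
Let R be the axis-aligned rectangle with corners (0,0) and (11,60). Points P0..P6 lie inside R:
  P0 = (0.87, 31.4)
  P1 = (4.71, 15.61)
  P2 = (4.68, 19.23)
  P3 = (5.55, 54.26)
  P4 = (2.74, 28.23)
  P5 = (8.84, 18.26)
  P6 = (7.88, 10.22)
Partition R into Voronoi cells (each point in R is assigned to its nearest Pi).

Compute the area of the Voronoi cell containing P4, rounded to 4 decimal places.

Area of P4's cell: 85.0527

1. box [0,11]×[0,60]: [(0, 0) (11, 0) (11, 60) (0, 60)]
2. ⊥bis P4·P0 via (1.805,29.815): [(0, 28.7502) (0, 0) (11, 0) (11, 35.2392)]  |A|=351.9417
3. ⊥bis P4·P1 via (3.725,21.92): [(0, 28.7502) (0, 21.3385) (11, 23.0556) (11, 35.2392)]  |A|=107.7738
4. ⊥bis P4·P2 via (3.71,23.73): [(0, 28.7502) (0, 22.9303) (11, 25.3014) (11, 35.2392)]  |A|=86.6674
5. ⊥bis P4·P3 via (4.145,41.245): [(0, 28.7502) (0, 22.9303) (11, 25.3014) (11, 35.2392)]  |A|=86.6674
6. ⊥bis P4·P5 via (5.79,23.245): [(0, 28.7502) (0, 22.9303) (8.1453, 24.6861) (11, 26.4327) (11, 35.2392)]  |A|=85.0527
7. ⊥bis P4·P6 via (5.31,19.225): [(0, 28.7502) (0, 22.9303) (8.1453, 24.6861) (11, 26.4327) (11, 35.2392)]  |A|=85.0527
8. canonical 5-gon: [(0, 28.7502) (0, 22.9303) (8.1453, 24.6861) (11, 26.4327) (11, 35.2392)]
9. shoelace: 85.0527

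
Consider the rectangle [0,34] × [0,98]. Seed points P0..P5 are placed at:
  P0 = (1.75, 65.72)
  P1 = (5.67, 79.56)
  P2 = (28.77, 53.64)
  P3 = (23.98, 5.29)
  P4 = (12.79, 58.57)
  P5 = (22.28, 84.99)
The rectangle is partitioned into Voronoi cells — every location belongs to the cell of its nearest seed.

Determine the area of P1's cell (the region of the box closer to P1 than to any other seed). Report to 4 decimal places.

Area of P1's cell: 346.0483

1. box [0,34]×[0,98]: [(0, 0) (34, 0) (34, 98) (0, 98)]
2. ⊥bis P1·P0 via (3.71,72.64): [(0, 73.6908) (34, 64.0608) (34, 98) (0, 98)]  |A|=990.2235
3. ⊥bis P1·P2 via (17.22,66.6): [(0, 73.6908) (19.1047, 68.2797) (34, 81.5544) (34, 98) (0, 98)]  |A|=859.9369
4. ⊥bis P1·P3 via (14.825,42.425): [(0, 73.6908) (19.1047, 68.2797) (34, 81.5544) (34, 98) (0, 98)]  |A|=859.9369
5. ⊥bis P1·P4 via (9.23,69.065): [(0, 73.6908) (12.4617, 70.1612) (26.5956, 74.9556) (34, 81.5544) (34, 98) (0, 98)]  |A|=830.7154
6. ⊥bis P1·P5 via (13.975,82.275): [(0, 73.6908) (12.4617, 70.1612) (17.3888, 71.8325) (8.8343, 98) (0, 98)]  |A|=346.0483
7. canonical 5-gon: [(0, 73.6908) (12.4617, 70.1612) (17.3888, 71.8325) (8.8343, 98) (0, 98)]
8. shoelace: 346.0483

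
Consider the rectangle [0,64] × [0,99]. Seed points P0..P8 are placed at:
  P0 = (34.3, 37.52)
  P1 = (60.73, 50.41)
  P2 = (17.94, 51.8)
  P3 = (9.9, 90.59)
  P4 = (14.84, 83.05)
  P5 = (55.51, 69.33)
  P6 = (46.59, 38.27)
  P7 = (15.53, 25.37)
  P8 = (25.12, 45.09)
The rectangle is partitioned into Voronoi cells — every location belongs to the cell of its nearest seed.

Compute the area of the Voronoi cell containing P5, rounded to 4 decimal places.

1. box [0,64]×[0,99]: [(0, 0) (64, 0) (64, 99) (0, 99)]
2. ⊥bis P5·P0 via (44.905,53.425): [(0, 83.3664) (64, 40.693) (64, 99) (0, 99)]  |A|=2366.1001
3. ⊥bis P5·P1 via (58.12,59.87): [(0, 83.3664) (41.9358, 55.4048) (64, 61.4923) (64, 99) (0, 99)]  |A|=2136.6401
4. ⊥bis P5·P2 via (36.725,60.565): [(37.8668, 58.1179) (41.9358, 55.4048) (64, 61.4923) (64, 99) (18.7914, 99)]  |A|=1456.5258
5. ⊥bis P5·P3 via (32.705,79.96): [(30.1915, 74.5676) (37.8668, 58.1179) (41.9358, 55.4048) (64, 61.4923) (64, 99) (41.58, 99)]  |A|=1178.135
6. ⊥bis P5·P4 via (35.175,76.19): [(32.7662, 69.0495) (37.8668, 58.1179) (41.9358, 55.4048) (64, 61.4923) (64, 99) (42.8699, 99)]  |A|=1095.9438
7. ⊥bis P5·P6 via (51.05,53.8): [(32.7662, 69.0495) (37.8668, 58.1179) (39.2679, 57.1837) (43.7342, 55.901) (64, 61.4923) (64, 99) (42.8699, 99)]  |A|=1093.6823
8. ⊥bis P5·P7 via (35.52,47.35): [(32.7662, 69.0495) (37.8668, 58.1179) (39.2679, 57.1837) (43.7342, 55.901) (64, 61.4923) (64, 99) (42.8699, 99)]  |A|=1093.6823
9. ⊥bis P5·P8 via (40.315,57.21): [(32.7662, 69.0495) (35.4368, 63.3259) (40.6534, 56.7858) (43.7342, 55.901) (64, 61.4923) (64, 99) (42.8699, 99)]  |A|=1087.6761
10. canonical 7-gon: [(32.7662, 69.0495) (35.4368, 63.3259) (40.6534, 56.7858) (43.7342, 55.901) (64, 61.4923) (64, 99) (42.8699, 99)]
11. shoelace: 1087.6761

Area of P5's cell: 1087.6761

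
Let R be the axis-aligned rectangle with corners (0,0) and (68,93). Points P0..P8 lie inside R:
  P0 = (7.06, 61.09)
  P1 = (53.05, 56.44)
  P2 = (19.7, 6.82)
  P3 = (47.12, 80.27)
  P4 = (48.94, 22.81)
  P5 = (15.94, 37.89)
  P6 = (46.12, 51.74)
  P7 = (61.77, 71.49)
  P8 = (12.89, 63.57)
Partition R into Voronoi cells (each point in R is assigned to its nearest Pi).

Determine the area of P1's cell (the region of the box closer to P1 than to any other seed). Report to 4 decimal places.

1. box [0,68]×[0,93]: [(0, 0) (68, 0) (68, 93) (0, 93)]
2. ⊥bis P1·P0 via (30.055,58.765): [(24.1133, 0) (68, 0) (68, 93) (33.5165, 93)]  |A|=3644.2144
3. ⊥bis P1·P2 via (36.375,31.63): [(27.8881, 37.3341) (68, 10.3746) (68, 93) (33.5165, 93)]  |A|=2616.9082
4. ⊥bis P1·P3 via (50.085,68.355): [(30.5327, 63.4895) (27.8881, 37.3341) (68, 10.3746) (68, 72.8131)]  |A|=1729.9199
5. ⊥bis P1·P4 via (50.995,39.625): [(30.5327, 63.4895) (28.399, 42.3865) (68, 37.5468) (68, 72.8131)]  |A|=1083.6795
6. ⊥bis P1·P5 via (34.495,47.165): [(30.5327, 63.4895) (29.8265, 56.5046) (37.4356, 41.2821) (68, 37.5468) (68, 72.8131)]  |A|=1019.101
7. ⊥bis P1·P6 via (49.585,54.09): [(41.3795, 66.1887) (60.1545, 38.5056) (68, 37.5468) (68, 72.8131)]  |A|=568.9953
8. ⊥bis P1·P7 via (57.41,63.965): [(49.9089, 68.3112) (41.3795, 66.1887) (60.1545, 38.5056) (68, 37.5468) (68, 57.8291)]  |A|=433.457
9. ⊥bis P1·P8 via (32.97,60.005): [(49.9089, 68.3112) (41.3795, 66.1887) (60.1545, 38.5056) (68, 37.5468) (68, 57.8291)]  |A|=433.457
10. canonical 5-gon: [(49.9089, 68.3112) (41.3795, 66.1887) (60.1545, 38.5056) (68, 37.5468) (68, 57.8291)]
11. shoelace: 433.457

Area of P1's cell: 433.4570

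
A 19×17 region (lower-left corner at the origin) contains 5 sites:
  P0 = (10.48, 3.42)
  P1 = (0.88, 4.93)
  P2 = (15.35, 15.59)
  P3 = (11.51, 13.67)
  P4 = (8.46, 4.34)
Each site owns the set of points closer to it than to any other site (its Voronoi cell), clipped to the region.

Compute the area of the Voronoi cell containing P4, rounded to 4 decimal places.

Area of P4's cell: 49.3440

1. box [0,19]×[0,17]: [(0, 0) (19, 0) (19, 17) (0, 17)]
2. ⊥bis P4·P0 via (9.47,3.88): [(0, 0) (7.7029, 0) (15.4454, 17) (0, 17)]  |A|=196.7607
3. ⊥bis P4·P1 via (4.67,4.635): [(4.3092, 0) (7.7029, 0) (15.4454, 17) (5.6324, 17)]  |A|=112.2565
4. ⊥bis P4·P2 via (11.905,9.965): [(5.3952, 13.9519) (4.3092, 0) (7.7029, 0) (12.168, 9.8039)]  |A|=66.1347
5. ⊥bis P4·P3 via (9.985,9.005): [(5.1336, 10.5909) (4.3092, 0) (7.7029, 0) (11.5684, 8.4874)]  |A|=49.344
6. canonical 4-gon: [(5.1336, 10.5909) (4.3092, 0) (7.7029, 0) (11.5684, 8.4874)]
7. shoelace: 49.344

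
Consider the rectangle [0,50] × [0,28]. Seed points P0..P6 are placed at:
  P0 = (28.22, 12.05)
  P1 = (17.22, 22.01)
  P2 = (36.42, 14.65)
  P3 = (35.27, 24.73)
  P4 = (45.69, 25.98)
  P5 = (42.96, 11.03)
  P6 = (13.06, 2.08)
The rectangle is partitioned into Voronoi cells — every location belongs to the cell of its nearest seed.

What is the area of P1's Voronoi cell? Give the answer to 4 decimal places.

Area of P1's cell: 358.7292

1. box [0,50]×[0,28]: [(0, 0) (50, 0) (50, 28) (0, 28)]
2. ⊥bis P1·P0 via (22.72,17.03): [(0, 0) (7.3001, 0) (32.6528, 28) (0, 28)]  |A|=559.3412
3. ⊥bis P1·P2 via (26.82,18.33): [(0, 0) (7.3001, 0) (28.966, 23.9281) (30.5268, 28) (0, 28)]  |A|=555.0128
4. ⊥bis P1·P3 via (26.245,23.37): [(0, 0) (7.3001, 0) (26.5611, 21.2722) (25.5473, 28) (0, 28)]  |A|=535.4389
5. ⊥bis P1·P4 via (31.455,23.995): [(0, 0) (7.3001, 0) (26.5611, 21.2722) (25.5473, 28) (0, 28)]  |A|=535.4389
6. ⊥bis P1·P5 via (30.09,16.52): [(0, 0) (7.3001, 0) (26.5611, 21.2722) (25.5473, 28) (0, 28)]  |A|=535.4389
7. ⊥bis P1·P6 via (15.14,12.045): [(0, 15.2052) (17.7189, 11.5067) (26.5611, 21.2722) (25.5473, 28) (0, 28)]  |A|=358.7292
8. canonical 5-gon: [(0, 15.2052) (17.7189, 11.5067) (26.5611, 21.2722) (25.5473, 28) (0, 28)]
9. shoelace: 358.7292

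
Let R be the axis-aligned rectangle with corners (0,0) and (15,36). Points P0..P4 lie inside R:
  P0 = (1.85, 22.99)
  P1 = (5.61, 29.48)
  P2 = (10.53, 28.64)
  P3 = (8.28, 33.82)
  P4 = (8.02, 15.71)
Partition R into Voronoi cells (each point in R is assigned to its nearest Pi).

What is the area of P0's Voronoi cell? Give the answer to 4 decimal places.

1. box [0,15]×[0,36]: [(0, 0) (15, 0) (15, 36) (0, 36)]
2. ⊥bis P0·P1 via (3.73,26.235): [(0, 28.396) (0, 0) (15, 0) (15, 19.7057)]  |A|=360.7626
3. ⊥bis P0·P2 via (6.19,25.815): [(7.2405, 24.2012) (0, 28.396) (0, 0) (15, 0) (15, 12.2803)]  |A|=331.9539
4. ⊥bis P0·P3 via (5.065,28.405): [(7.2405, 24.2012) (0, 28.396) (0, 0) (15, 0) (15, 12.2803)]  |A|=331.9539
5. ⊥bis P0·P4 via (4.935,19.35): [(8.4558, 22.334) (7.2405, 24.2012) (0, 28.396) (0, 15.1675)]  |A|=60.1397
6. canonical 4-gon: [(8.4558, 22.334) (7.2405, 24.2012) (0, 28.396) (0, 15.1675)]
7. shoelace: 60.1397

Area of P0's cell: 60.1397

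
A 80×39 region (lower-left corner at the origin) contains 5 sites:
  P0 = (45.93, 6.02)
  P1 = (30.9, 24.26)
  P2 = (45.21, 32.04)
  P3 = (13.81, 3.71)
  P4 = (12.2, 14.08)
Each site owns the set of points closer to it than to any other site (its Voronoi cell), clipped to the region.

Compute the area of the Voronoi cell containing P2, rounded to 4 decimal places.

1. box [0,80]×[0,39]: [(0, 0) (80, 0) (80, 39) (0, 39)]
2. ⊥bis P2·P0 via (45.57,19.03): [(0, 17.769) (80, 19.9827) (80, 39) (0, 39)]  |A|=1609.9302
3. ⊥bis P2·P1 via (38.055,28.15): [(43.0512, 18.9603) (80, 19.9827) (80, 39) (32.1561, 39)]  |A|=830.7213
4. ⊥bis P2·P3 via (29.51,17.875): [(43.0512, 18.9603) (80, 19.9827) (80, 39) (32.1561, 39)]  |A|=830.7213
5. ⊥bis P2·P4 via (28.705,23.06): [(43.0512, 18.9603) (80, 19.9827) (80, 39) (32.1561, 39)]  |A|=830.7213
6. canonical 4-gon: [(43.0512, 18.9603) (80, 19.9827) (80, 39) (32.1561, 39)]
7. shoelace: 830.7213

Area of P2's cell: 830.7213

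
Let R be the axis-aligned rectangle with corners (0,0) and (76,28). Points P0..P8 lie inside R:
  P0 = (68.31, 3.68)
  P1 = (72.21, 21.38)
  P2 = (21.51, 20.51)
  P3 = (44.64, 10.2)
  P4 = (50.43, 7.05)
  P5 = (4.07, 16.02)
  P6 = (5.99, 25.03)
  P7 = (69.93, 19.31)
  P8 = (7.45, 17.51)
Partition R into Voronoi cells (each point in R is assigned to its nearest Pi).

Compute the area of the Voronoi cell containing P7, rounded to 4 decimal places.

Area of P7's cell: 245.4660

1. box [0,76]×[0,28]: [(0, 0) (76, 0) (76, 28) (0, 28)]
2. ⊥bis P7·P0 via (69.12,11.495): [(0, 18.6591) (76, 10.7819) (76, 28) (0, 28)]  |A|=1009.2428
3. ⊥bis P7·P1 via (71.07,20.345): [(0, 18.6591) (76, 10.7819) (76, 14.9149) (64.1201, 28) (0, 28)]  |A|=931.5175
4. ⊥bis P7·P2 via (45.72,19.91): [(45.5719, 13.9357) (76, 10.7819) (76, 14.9149) (64.1201, 28) (45.9205, 28)]  |A|=395.7551
5. ⊥bis P7·P3 via (57.285,14.755): [(58.0459, 12.6428) (76, 10.7819) (76, 14.9149) (64.1201, 28) (52.5139, 28)]  |A|=257.1833
6. ⊥bis P7·P4 via (60.18,13.18): [(54.7295, 21.8492) (60.6901, 12.3687) (76, 10.7819) (76, 14.9149) (64.1201, 28) (52.5139, 28)]  |A|=245.466
7. ⊥bis P7·P5 via (37,17.665): [(54.7295, 21.8492) (60.6901, 12.3687) (76, 10.7819) (76, 14.9149) (64.1201, 28) (52.5139, 28)]  |A|=245.466
8. ⊥bis P7·P6 via (37.96,22.17): [(54.7295, 21.8492) (60.6901, 12.3687) (76, 10.7819) (76, 14.9149) (64.1201, 28) (52.5139, 28)]  |A|=245.466
9. ⊥bis P7·P8 via (38.69,18.41): [(54.7295, 21.8492) (60.6901, 12.3687) (76, 10.7819) (76, 14.9149) (64.1201, 28) (52.5139, 28)]  |A|=245.466
10. canonical 6-gon: [(54.7295, 21.8492) (60.6901, 12.3687) (76, 10.7819) (76, 14.9149) (64.1201, 28) (52.5139, 28)]
11. shoelace: 245.466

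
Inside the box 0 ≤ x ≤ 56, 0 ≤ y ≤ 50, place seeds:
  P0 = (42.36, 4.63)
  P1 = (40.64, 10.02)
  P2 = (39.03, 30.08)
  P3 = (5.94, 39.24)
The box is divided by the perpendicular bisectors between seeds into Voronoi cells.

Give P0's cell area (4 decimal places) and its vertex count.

Area of P0's cell: 223.8298 (3 vertices)

1. box [0,56]×[0,50]: [(0, 0) (56, 0) (56, 50) (0, 50)]
2. ⊥bis P0·P1 via (41.5,7.325): [(18.5455, 0) (56, 0) (56, 11.9521)]  |A|=223.8298
3. ⊥bis P0·P2 via (40.695,17.355): [(18.5455, 0) (56, 0) (56, 11.9521)]  |A|=223.8298
4. ⊥bis P0·P3 via (24.15,21.935): [(18.5455, 0) (56, 0) (56, 11.9521)]  |A|=223.8298
5. canonical 3-gon: [(18.5455, 0) (56, 0) (56, 11.9521)]
6. shoelace: 223.8298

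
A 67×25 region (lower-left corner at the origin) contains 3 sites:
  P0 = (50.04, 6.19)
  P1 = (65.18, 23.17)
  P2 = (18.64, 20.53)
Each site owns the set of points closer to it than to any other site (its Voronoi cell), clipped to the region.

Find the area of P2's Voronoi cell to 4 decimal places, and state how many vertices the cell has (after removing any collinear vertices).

Area of P2's cell: 848.6812 (4 vertices)

1. box [0,67]×[0,25]: [(0, 0) (67, 0) (67, 25) (0, 25)]
2. ⊥bis P2·P0 via (34.34,13.36): [(0, 0) (28.2386, 0) (39.6558, 25) (0, 25)]  |A|=848.6812
3. ⊥bis P2·P1 via (41.91,21.85): [(0, 0) (28.2386, 0) (39.6558, 25) (0, 25)]  |A|=848.6812
4. canonical 4-gon: [(0, 0) (28.2386, 0) (39.6558, 25) (0, 25)]
5. shoelace: 848.6812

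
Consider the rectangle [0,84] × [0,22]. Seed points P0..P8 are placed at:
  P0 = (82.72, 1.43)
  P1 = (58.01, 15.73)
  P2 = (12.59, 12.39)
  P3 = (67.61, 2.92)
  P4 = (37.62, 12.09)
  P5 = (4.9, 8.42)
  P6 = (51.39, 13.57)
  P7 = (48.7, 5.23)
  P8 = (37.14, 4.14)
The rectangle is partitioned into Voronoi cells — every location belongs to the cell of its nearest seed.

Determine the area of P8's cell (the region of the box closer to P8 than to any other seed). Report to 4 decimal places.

1. box [0,84]×[0,22]: [(0, 0) (84, 0) (84, 22) (0, 22)]
2. ⊥bis P8·P0 via (59.93,2.785): [(0, 0) (59.7644, 0) (61.0724, 22) (0, 22)]  |A|=1329.2055
3. ⊥bis P8·P1 via (47.575,9.935): [(0, 0) (53.0923, 0) (40.8748, 22) (0, 22)]  |A|=1033.6383
4. ⊥bis P8·P2 via (24.865,8.265): [(22.0876, 0) (53.0923, 0) (40.8748, 22) (29.4806, 22)]  |A|=466.3883
5. ⊥bis P8·P3 via (52.375,3.53): [(22.0876, 0) (52.2337, 0) (52.2914, 1.4422) (40.8748, 22) (29.4806, 22)]  |A|=465.7691
6. ⊥bis P8·P4 via (37.38,8.115): [(25.0645, 8.8586) (22.0876, 0) (52.2337, 0) (52.2914, 1.4422) (48.9745, 7.415)]  |A|=222.3835
7. ⊥bis P8·P5 via (21.02,6.28): [(25.0645, 8.8586) (22.0876, 0) (52.2337, 0) (52.2914, 1.4422) (48.9745, 7.415)]  |A|=222.3835
8. ⊥bis P8·P6 via (44.265,8.855): [(45.0616, 7.6512) (25.0645, 8.8586) (22.0876, 0) (50.1248, 0)]  |A|=197.6297
9. ⊥bis P8·P7 via (42.92,4.685): [(42.6265, 7.7982) (25.0645, 8.8586) (22.0876, 0) (43.3618, 0)]  |A|=162.3159
10. canonical 4-gon: [(42.6265, 7.7982) (25.0645, 8.8586) (22.0876, 0) (43.3618, 0)]
11. shoelace: 162.3159

Area of P8's cell: 162.3159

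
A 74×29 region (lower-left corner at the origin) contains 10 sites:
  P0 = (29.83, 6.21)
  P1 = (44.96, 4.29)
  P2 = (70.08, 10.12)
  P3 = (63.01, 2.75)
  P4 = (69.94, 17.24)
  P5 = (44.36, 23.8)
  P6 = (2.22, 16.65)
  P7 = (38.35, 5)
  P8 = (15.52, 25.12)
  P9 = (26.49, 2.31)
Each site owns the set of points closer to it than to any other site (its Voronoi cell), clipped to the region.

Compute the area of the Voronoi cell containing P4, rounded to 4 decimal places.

1. box [0,74]×[0,29]: [(0, 0) (74, 0) (74, 29) (0, 29)]
2. ⊥bis P4·P0 via (49.885,11.725): [(53.1093, 0) (74, 0) (74, 29) (45.1345, 29)]  |A|=721.4651
3. ⊥bis P4·P1 via (57.45,10.765): [(63.0307, 0) (74, 0) (74, 29) (47.9967, 29)]  |A|=536.1021
4. ⊥bis P4·P2 via (70.01,13.68): [(56.0808, 13.4061) (74, 13.7585) (74, 29) (47.9967, 29)]  |A|=339.3043
5. ⊥bis P4·P3 via (66.475,9.995): [(55.0054, 15.4804) (59.2139, 13.4677) (74, 13.7585) (74, 29) (47.9967, 29)]  |A|=336.0217
6. ⊥bis P4·P5 via (57.15,20.52): [(55.7645, 15.1174) (59.2139, 13.4677) (74, 13.7585) (74, 29) (59.3247, 29)]  |A|=253.5319
7. ⊥bis P4·P6 via (36.08,16.945): [(55.7645, 15.1174) (59.2139, 13.4677) (74, 13.7585) (74, 29) (59.3247, 29)]  |A|=253.5319
8. ⊥bis P4·P7 via (54.145,11.12): [(55.7645, 15.1174) (59.2139, 13.4677) (74, 13.7585) (74, 29) (59.3247, 29)]  |A|=253.5319
9. ⊥bis P4·P8 via (42.73,21.18): [(55.7645, 15.1174) (59.2139, 13.4677) (74, 13.7585) (74, 29) (59.3247, 29)]  |A|=253.5319
10. ⊥bis P4·P9 via (48.215,9.775): [(55.7645, 15.1174) (59.2139, 13.4677) (74, 13.7585) (74, 29) (59.3247, 29)]  |A|=253.5319
11. canonical 5-gon: [(55.7645, 15.1174) (59.2139, 13.4677) (74, 13.7585) (74, 29) (59.3247, 29)]
12. shoelace: 253.5319

Area of P4's cell: 253.5319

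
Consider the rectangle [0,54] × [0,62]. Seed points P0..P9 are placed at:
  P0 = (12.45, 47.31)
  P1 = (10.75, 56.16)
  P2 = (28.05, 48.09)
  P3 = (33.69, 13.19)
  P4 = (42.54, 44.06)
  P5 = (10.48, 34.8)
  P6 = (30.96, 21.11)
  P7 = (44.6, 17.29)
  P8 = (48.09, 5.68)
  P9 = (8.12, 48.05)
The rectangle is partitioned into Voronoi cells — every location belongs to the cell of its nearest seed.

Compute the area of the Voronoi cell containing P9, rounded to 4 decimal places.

1. box [0,54]×[0,62]: [(0, 0) (54, 0) (54, 62) (0, 62)]
2. ⊥bis P9·P0 via (10.285,47.68): [(0, 0) (2.1365, 0) (12.7323, 62) (0, 62)]  |A|=460.9313
3. ⊥bis P9·P1 via (9.435,52.105): [(0, 55.1647) (0, 0) (2.1365, 0) (10.9569, 51.6115)]  |A|=357.3495
4. ⊥bis P9·P2 via (18.085,48.07): [(0, 55.1647) (0, 0) (2.1365, 0) (10.9569, 51.6115)]  |A|=357.3495
5. ⊥bis P9·P3 via (20.905,30.62): [(0, 55.1647) (0, 15.2861) (5.4295, 19.2686) (10.9569, 51.6115)]  |A|=295.2686
6. ⊥bis P9·P4 via (25.33,46.055): [(0, 55.1647) (0, 15.2861) (5.4295, 19.2686) (10.9569, 51.6115)]  |A|=295.2686
7. ⊥bis P9·P5 via (9.3,41.425): [(0, 55.1647) (0, 39.7685) (9.2134, 41.4096) (10.9569, 51.6115)]  |A|=129.9133
8. ⊥bis P9·P6 via (19.54,34.58): [(0, 55.1647) (0, 39.7685) (9.2134, 41.4096) (10.9569, 51.6115)]  |A|=129.9133
9. ⊥bis P9·P7 via (26.36,32.67): [(0, 55.1647) (0, 39.7685) (9.2134, 41.4096) (10.9569, 51.6115)]  |A|=129.9133
10. ⊥bis P9·P8 via (28.105,26.865): [(0, 55.1647) (0, 39.7685) (9.2134, 41.4096) (10.9569, 51.6115)]  |A|=129.9133
11. canonical 4-gon: [(0, 55.1647) (0, 39.7685) (9.2134, 41.4096) (10.9569, 51.6115)]
12. shoelace: 129.9133

Area of P9's cell: 129.9133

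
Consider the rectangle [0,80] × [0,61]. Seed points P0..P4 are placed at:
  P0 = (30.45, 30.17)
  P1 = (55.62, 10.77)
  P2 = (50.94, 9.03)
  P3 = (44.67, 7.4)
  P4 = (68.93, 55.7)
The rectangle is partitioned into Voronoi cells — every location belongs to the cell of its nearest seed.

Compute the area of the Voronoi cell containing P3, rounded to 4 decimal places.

1. box [0,80]×[0,61]: [(0, 0) (80, 0) (80, 61) (0, 61)]
2. ⊥bis P3·P0 via (37.56,18.785): [(7.4802, 0) (80, 0) (80, 45.289)]  |A|=1642.1753
3. ⊥bis P3·P1 via (50.145,9.085): [(45.6121, 23.8136) (7.4802, 0) (52.941, 0)]  |A|=541.2922
4. ⊥bis P3·P2 via (47.805,8.215): [(44.01, 22.813) (7.4802, 0) (49.9406, 0)]  |A|=484.3257
5. ⊥bis P3·P4 via (56.8,31.55): [(44.01, 22.813) (7.4802, 0) (49.9406, 0)]  |A|=484.3257
6. canonical 3-gon: [(44.01, 22.813) (7.4802, 0) (49.9406, 0)]
7. shoelace: 484.3257

Area of P3's cell: 484.3257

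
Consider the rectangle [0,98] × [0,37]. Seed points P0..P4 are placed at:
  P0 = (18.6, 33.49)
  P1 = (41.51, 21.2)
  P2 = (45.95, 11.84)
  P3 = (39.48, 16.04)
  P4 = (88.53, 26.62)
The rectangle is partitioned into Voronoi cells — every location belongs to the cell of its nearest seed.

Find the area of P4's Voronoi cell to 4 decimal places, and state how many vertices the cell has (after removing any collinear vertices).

Area of P4's cell: 1115.9123 (5 vertices)

1. box [0,98]×[0,37]: [(0, 0) (98, 0) (98, 37) (0, 37)]
2. ⊥bis P4·P0 via (53.565,30.055): [(50.6124, 0) (98, 0) (98, 37) (54.2473, 37)]  |A|=1686.0965
3. ⊥bis P4·P1 via (65.02,23.91): [(67.7761, 0) (98, 0) (98, 37) (63.5111, 37)]  |A|=1197.1864
4. ⊥bis P4·P2 via (67.24,19.23): [(64.7239, 26.4787) (73.915, 0) (98, 0) (98, 37) (63.5111, 37)]  |A|=1115.9123
5. ⊥bis P4·P3 via (64.005,21.33): [(64.7239, 26.4787) (73.915, 0) (98, 0) (98, 37) (63.5111, 37)]  |A|=1115.9123
6. canonical 5-gon: [(64.7239, 26.4787) (73.915, 0) (98, 0) (98, 37) (63.5111, 37)]
7. shoelace: 1115.9123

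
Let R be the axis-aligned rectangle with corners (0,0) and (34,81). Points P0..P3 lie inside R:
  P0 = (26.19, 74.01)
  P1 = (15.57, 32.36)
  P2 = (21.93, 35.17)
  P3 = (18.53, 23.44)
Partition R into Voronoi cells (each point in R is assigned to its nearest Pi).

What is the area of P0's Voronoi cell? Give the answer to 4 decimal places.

1. box [0,34]×[0,81]: [(0, 0) (34, 0) (34, 81) (0, 81)]
2. ⊥bis P0·P1 via (20.88,53.185): [(0, 58.509) (34, 49.8396) (34, 81) (0, 81)]  |A|=912.0728
3. ⊥bis P0·P2 via (24.06,54.59): [(0, 58.509) (8.81, 56.2626) (34, 53.4998) (34, 81) (0, 81)]  |A|=865.9734
4. ⊥bis P0·P3 via (22.36,48.725): [(0, 58.509) (8.81, 56.2626) (34, 53.4998) (34, 81) (0, 81)]  |A|=865.9734
5. canonical 5-gon: [(0, 58.509) (8.81, 56.2626) (34, 53.4998) (34, 81) (0, 81)]
6. shoelace: 865.9734

Area of P0's cell: 865.9734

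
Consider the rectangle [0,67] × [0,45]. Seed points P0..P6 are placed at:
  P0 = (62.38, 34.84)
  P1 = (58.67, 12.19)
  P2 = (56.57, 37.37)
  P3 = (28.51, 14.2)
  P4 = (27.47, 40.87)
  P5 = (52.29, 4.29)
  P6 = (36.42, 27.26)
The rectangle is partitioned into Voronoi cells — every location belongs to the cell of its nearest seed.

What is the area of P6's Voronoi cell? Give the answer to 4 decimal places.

Area of P6's cell: 384.6458

1. box [0,67]×[0,45]: [(0, 0) (67, 0) (67, 45) (0, 45)]
2. ⊥bis P6·P0 via (49.4,31.05): [(0, 0) (58.4662, 0) (45.3268, 45) (0, 45)]  |A|=2335.3423
3. ⊥bis P6·P1 via (47.545,19.725): [(0, 0) (34.1852, 0) (51.1518, 25.0503) (45.3268, 45) (0, 45)]  |A|=2031.2188
4. ⊥bis P6·P2 via (46.495,32.315): [(0, 0) (34.1852, 0) (50.5706, 24.1921) (40.1305, 45) (0, 45)]  |A|=1968.859
5. ⊥bis P6·P3 via (32.465,20.73): [(0, 40.393) (43.6411, 13.961) (50.5706, 24.1921) (40.1305, 45) (0, 45)]  |A|=848.8331
6. ⊥bis P6·P4 via (31.945,34.065): [(21.6384, 27.2873) (43.6411, 13.961) (50.5706, 24.1921) (42.2251, 40.8252)]  |A|=386.4287
7. ⊥bis P6·P5 via (44.355,15.775): [(21.6384, 27.2873) (42.6224, 14.578) (45.3223, 16.4433) (50.5706, 24.1921) (42.2251, 40.8252)]  |A|=384.6458
8. canonical 5-gon: [(21.6384, 27.2873) (42.6224, 14.578) (45.3223, 16.4433) (50.5706, 24.1921) (42.2251, 40.8252)]
9. shoelace: 384.6458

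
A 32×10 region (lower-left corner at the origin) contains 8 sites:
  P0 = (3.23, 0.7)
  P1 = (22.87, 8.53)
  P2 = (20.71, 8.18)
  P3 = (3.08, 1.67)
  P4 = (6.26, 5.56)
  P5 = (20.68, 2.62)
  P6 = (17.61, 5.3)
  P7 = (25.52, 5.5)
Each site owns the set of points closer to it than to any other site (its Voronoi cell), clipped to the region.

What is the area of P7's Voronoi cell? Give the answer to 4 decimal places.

Area of P7's cell: 75.9896

1. box [0,32]×[0,10]: [(0, 0) (32, 0) (32, 10) (0, 10)]
2. ⊥bis P7·P0 via (14.375,3.1): [(15.0426, 0) (32, 0) (32, 10) (12.8891, 10)]  |A|=180.3415
3. ⊥bis P7·P1 via (24.195,7.015): [(16.1741, 0) (32, 0) (32, 10) (27.608, 10)]  |A|=101.0894
4. ⊥bis P7·P2 via (23.115,6.84): [(22.2787, 5.339) (19.3039, 0) (32, 0) (32, 10) (27.608, 10)]  |A|=92.7342
5. ⊥bis P7·P3 via (14.3,3.585): [(22.2787, 5.339) (19.3039, 0) (32, 0) (32, 10) (27.608, 10)]  |A|=92.7342
6. ⊥bis P7·P4 via (15.89,5.53): [(22.2787, 5.339) (19.3039, 0) (32, 0) (32, 10) (27.608, 10)]  |A|=92.7342
7. ⊥bis P7·P5 via (23.1,4.06): [(22.3183, 5.3737) (25.5159, 0) (32, 0) (32, 10) (27.608, 10)]  |A|=75.9896
8. ⊥bis P7·P6 via (21.565,5.4): [(22.3183, 5.3737) (25.5159, 0) (32, 0) (32, 10) (27.608, 10)]  |A|=75.9896
9. canonical 5-gon: [(22.3183, 5.3737) (25.5159, 0) (32, 0) (32, 10) (27.608, 10)]
10. shoelace: 75.9896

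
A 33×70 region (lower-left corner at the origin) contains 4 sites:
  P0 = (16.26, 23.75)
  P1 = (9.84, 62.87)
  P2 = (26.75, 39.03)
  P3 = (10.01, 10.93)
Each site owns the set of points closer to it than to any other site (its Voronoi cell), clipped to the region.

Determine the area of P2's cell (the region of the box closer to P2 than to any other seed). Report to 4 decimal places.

1. box [0,33]×[0,70]: [(0, 0) (33, 0) (33, 70) (0, 70)]
2. ⊥bis P2·P0 via (21.505,31.39): [(0, 46.1536) (33, 23.4985) (33, 70) (0, 70)]  |A|=1160.7412
3. ⊥bis P2·P1 via (18.295,50.95): [(5.8606, 42.1301) (33, 23.4985) (33, 61.3804)]  |A|=514.0464
4. ⊥bis P2·P3 via (18.38,24.98): [(5.8606, 42.1301) (33, 23.4985) (33, 61.3804)]  |A|=514.0464
5. canonical 3-gon: [(5.8606, 42.1301) (33, 23.4985) (33, 61.3804)]
6. shoelace: 514.0464

Area of P2's cell: 514.0464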